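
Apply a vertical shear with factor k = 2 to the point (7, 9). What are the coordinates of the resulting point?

Shear matrix for vertical shear with factor k = 2:
[[1, 0], [2, 1]]
Result: (7, 9) → (7, 23)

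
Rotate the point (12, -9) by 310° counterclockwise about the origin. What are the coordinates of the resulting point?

Rotation matrix for 310°: [[cos 310°, -sin 310°], [sin 310°, cos 310°]] ≈ [[0.642788, 0.766044], [-0.766044, 0.642788]]
[[0.642788, 0.766044], [-0.766044, 0.642788]] × [12, -9]ᵀ ≈ [0.8191, -14.9776]ᵀ
Result: (0.8191, -14.9776)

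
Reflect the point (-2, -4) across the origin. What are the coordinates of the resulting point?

Reflection across origin: (-2, -4) → (2, 4)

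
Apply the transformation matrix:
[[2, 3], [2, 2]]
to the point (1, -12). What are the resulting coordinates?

Matrix multiplication:
[[2, 3], [2, 2]] × [1, -12]ᵀ
= [(2)(1) + (3)(-12), (2)(1) + (2)(-12)]ᵀ
= [-34, -22]ᵀ
Result: (-34, -22)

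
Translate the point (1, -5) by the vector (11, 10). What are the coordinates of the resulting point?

Translation by (11, 10) (homogeneous matrix [[1, 0, 11], [0, 1, 10], [0, 0, 1]]):
x' = 1 + 11 = 12
y' = -5 + 10 = 5
Result: (12, 5)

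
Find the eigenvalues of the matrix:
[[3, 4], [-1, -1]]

Characteristic equation: det(A - λI) = 0
λ² - (trace)λ + (det) = 0
trace = 3 + -1 = 2, det = (3)(-1) - (4)(-1) = 1
λ² - (2)λ + (1) = 0
λ = (2 ± √((2)² - 4·(1))) / 2 = (2 ± √0) / 2
Solving: λ = 1, 1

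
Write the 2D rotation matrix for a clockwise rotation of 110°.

Rotation matrix formula: [[cos θ, -sin θ], [sin θ, cos θ]]
A clockwise rotation by 110° is equivalent to a counterclockwise rotation by -110°.
For θ = -110°:
cos(-110°) = -0.3420
sin(-110°) = -0.9397
Result: [[-0.3420, 0.9397], [-0.9397, -0.3420]]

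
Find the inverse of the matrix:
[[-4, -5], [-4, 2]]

For [[a,b],[c,d]], inverse = (1/det)·[[d,-b],[-c,a]]
det = (-4)(2) - (-5)(-4) = -8 - 20 = -28
Inverse = (1/-28)·[[2, 5], [4, -4]]
= [[-1/14, -5/28], [-1/7, 1/7]]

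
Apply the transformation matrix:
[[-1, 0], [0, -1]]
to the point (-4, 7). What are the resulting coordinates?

Matrix multiplication:
[[-1, 0], [0, -1]] × [-4, 7]ᵀ
= [(-1)(-4) + (0)(7), (0)(-4) + (-1)(7)]ᵀ
= [4, -7]ᵀ
Result: (4, -7)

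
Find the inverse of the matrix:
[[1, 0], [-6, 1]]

For [[a,b],[c,d]], inverse = (1/det)·[[d,-b],[-c,a]]
det = (1)(1) - (0)(-6) = 1 - 0 = 1
Inverse = [[1, 0], [6, 1]]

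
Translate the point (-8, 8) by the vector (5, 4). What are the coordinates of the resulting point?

Translation by (5, 4) (homogeneous matrix [[1, 0, 5], [0, 1, 4], [0, 0, 1]]):
x' = -8 + 5 = -3
y' = 8 + 4 = 12
Result: (-3, 12)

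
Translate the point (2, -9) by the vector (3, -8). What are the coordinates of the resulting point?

Translation by (3, -8) (homogeneous matrix [[1, 0, 3], [0, 1, -8], [0, 0, 1]]):
x' = 2 + 3 = 5
y' = -9 + -8 = -17
Result: (5, -17)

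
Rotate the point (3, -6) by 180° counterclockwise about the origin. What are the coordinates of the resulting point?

Rotation matrix for 180°: [[cos 180°, -sin 180°], [sin 180°, cos 180°]] = [[-1, 0], [0, -1]]
[[-1, 0], [0, -1]] × [3, -6]ᵀ = [-3, 6]ᵀ
Result: (-3, 6)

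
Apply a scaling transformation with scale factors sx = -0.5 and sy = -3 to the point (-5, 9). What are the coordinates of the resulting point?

Scaling matrix:
[[-0.50, 0], [0, -3]]
Result: (-5 × -0.5, 9 × -3) = (2.5, -27)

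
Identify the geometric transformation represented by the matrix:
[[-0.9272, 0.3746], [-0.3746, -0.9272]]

This matrix represents: rotation by 202° counterclockwise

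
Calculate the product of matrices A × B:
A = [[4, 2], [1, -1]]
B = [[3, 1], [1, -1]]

Matrix multiplication:
C[0][0] = 4×3 + 2×1 = 14
C[0][1] = 4×1 + 2×-1 = 2
C[1][0] = 1×3 + -1×1 = 2
C[1][1] = 1×1 + -1×-1 = 2
Result: [[14, 2], [2, 2]]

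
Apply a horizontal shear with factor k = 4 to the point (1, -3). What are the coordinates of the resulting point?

Shear matrix for horizontal shear with factor k = 4:
[[1, 4], [0, 1]]
Result: (1, -3) → (-11, -3)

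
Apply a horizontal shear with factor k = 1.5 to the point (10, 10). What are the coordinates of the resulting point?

Shear matrix for horizontal shear with factor k = 1.5:
[[1, 1.50], [0, 1]]
Result: (10, 10) → (25, 10)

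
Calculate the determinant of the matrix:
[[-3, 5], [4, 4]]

For a 2×2 matrix [[a, b], [c, d]], det = ad - bc
det = (-3)(4) - (5)(4) = -12 - 20 = -32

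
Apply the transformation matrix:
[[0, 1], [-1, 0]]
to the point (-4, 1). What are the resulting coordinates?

Matrix multiplication:
[[0, 1], [-1, 0]] × [-4, 1]ᵀ
= [(0)(-4) + (1)(1), (-1)(-4) + (0)(1)]ᵀ
= [1, 4]ᵀ
Result: (1, 4)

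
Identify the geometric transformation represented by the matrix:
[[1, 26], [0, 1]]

This matrix represents: horizontal shear with factor 26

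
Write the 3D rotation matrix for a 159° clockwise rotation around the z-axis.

Rotation matrix for clockwise 159° around z-axis:
A clockwise rotation by 159° is a counterclockwise rotation by -159°.
cos(-159°) = -0.9336, sin(-159°) = -0.3584
Result: [[-0.9336, 0.3584, 0], [-0.3584, -0.9336, 0], [0, 0, 1]]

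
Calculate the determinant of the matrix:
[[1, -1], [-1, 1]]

For a 2×2 matrix [[a, b], [c, d]], det = ad - bc
det = (1)(1) - (-1)(-1) = 1 - 1 = 0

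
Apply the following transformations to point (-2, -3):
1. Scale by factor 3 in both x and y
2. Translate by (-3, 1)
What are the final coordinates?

Step 1: Scale (-2, -3) by 3 → (-6, -9)
Step 2: Translate by (-3, 1) → (-9, -8)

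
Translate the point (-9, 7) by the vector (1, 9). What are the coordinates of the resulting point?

Translation by (1, 9) (homogeneous matrix [[1, 0, 1], [0, 1, 9], [0, 0, 1]]):
x' = -9 + 1 = -8
y' = 7 + 9 = 16
Result: (-8, 16)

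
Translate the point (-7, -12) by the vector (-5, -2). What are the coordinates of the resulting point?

Translation by (-5, -2) (homogeneous matrix [[1, 0, -5], [0, 1, -2], [0, 0, 1]]):
x' = -7 + -5 = -12
y' = -12 + -2 = -14
Result: (-12, -14)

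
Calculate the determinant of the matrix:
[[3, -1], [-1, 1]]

For a 2×2 matrix [[a, b], [c, d]], det = ad - bc
det = (3)(1) - (-1)(-1) = 3 - 1 = 2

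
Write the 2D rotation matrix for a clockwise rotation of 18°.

Rotation matrix formula: [[cos θ, -sin θ], [sin θ, cos θ]]
A clockwise rotation by 18° is equivalent to a counterclockwise rotation by -18°.
For θ = -18°:
cos(-18°) = 0.9511
sin(-18°) = -0.3090
Result: [[0.9511, 0.3090], [-0.3090, 0.9511]]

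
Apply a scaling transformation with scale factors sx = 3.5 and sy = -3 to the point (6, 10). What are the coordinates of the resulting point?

Scaling matrix:
[[3.50, 0], [0, -3]]
Result: (6 × 3.5, 10 × -3) = (21, -30)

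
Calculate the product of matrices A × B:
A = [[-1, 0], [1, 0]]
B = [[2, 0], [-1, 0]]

Matrix multiplication:
C[0][0] = -1×2 + 0×-1 = -2
C[0][1] = -1×0 + 0×0 = 0
C[1][0] = 1×2 + 0×-1 = 2
C[1][1] = 1×0 + 0×0 = 0
Result: [[-2, 0], [2, 0]]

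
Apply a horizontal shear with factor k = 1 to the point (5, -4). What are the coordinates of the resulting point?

Shear matrix for horizontal shear with factor k = 1:
[[1, 1], [0, 1]]
Result: (5, -4) → (1, -4)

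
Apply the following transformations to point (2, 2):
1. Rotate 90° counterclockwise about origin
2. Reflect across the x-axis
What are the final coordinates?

Step 1: Rotate 90° → (-2, 2)
Step 2: Reflect across x-axis → (-2, -2)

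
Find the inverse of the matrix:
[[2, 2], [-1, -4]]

For [[a,b],[c,d]], inverse = (1/det)·[[d,-b],[-c,a]]
det = (2)(-4) - (2)(-1) = -8 - -2 = -6
Inverse = (1/-6)·[[-4, -2], [1, 2]]
= [[2/3, 1/3], [-1/6, -1/3]]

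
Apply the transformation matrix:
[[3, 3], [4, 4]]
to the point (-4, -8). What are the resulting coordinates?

Matrix multiplication:
[[3, 3], [4, 4]] × [-4, -8]ᵀ
= [(3)(-4) + (3)(-8), (4)(-4) + (4)(-8)]ᵀ
= [-36, -48]ᵀ
Result: (-36, -48)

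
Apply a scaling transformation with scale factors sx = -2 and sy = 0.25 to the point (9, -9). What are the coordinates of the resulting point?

Scaling matrix:
[[-2, 0], [0, 0.25]]
Result: (9 × -2, -9 × 0.25) = (-18, -2.25)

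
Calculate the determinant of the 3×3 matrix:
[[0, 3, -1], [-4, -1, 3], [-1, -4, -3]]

Expansion along first row:
det = 0·det([[-1,3],[-4,-3]]) - 3·det([[-4,3],[-1,-3]]) + -1·det([[-4,-1],[-1,-4]])
    = 0·(-1·-3 - 3·-4) - 3·(-4·-3 - 3·-1) + -1·(-4·-4 - -1·-1)
    = 0·15 - 3·15 + -1·15
    = 0 + -45 + -15 = -60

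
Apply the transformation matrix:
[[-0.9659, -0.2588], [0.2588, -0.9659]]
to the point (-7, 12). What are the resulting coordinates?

Matrix multiplication:
[[-0.9659, -0.2588], [0.2588, -0.9659]] × [-7, 12]ᵀ
= [(-0.9659)(-7) + (-0.2588)(12), (0.2588)(-7) + (-0.9659)(12)]ᵀ
= [3.6557, -13.4024]ᵀ
Result: (3.6557, -13.4024)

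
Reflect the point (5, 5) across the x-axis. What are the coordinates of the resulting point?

Reflection across x-axis: (5, 5) → (5, -5)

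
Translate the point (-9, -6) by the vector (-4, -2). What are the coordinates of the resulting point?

Translation by (-4, -2) (homogeneous matrix [[1, 0, -4], [0, 1, -2], [0, 0, 1]]):
x' = -9 + -4 = -13
y' = -6 + -2 = -8
Result: (-13, -8)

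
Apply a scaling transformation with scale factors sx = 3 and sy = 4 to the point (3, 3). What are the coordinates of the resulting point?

Scaling matrix:
[[3, 0], [0, 4]]
Result: (3 × 3, 3 × 4) = (9, 12)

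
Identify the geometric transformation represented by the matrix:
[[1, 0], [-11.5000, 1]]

This matrix represents: vertical shear with factor -11.5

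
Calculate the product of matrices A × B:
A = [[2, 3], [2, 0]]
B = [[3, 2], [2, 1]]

Matrix multiplication:
C[0][0] = 2×3 + 3×2 = 12
C[0][1] = 2×2 + 3×1 = 7
C[1][0] = 2×3 + 0×2 = 6
C[1][1] = 2×2 + 0×1 = 4
Result: [[12, 7], [6, 4]]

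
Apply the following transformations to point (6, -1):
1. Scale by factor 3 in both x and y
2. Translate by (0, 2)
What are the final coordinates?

Step 1: Scale (6, -1) by 3 → (18, -3)
Step 2: Translate by (0, 2) → (18, -1)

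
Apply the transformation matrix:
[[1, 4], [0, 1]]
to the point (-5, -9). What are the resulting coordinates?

Matrix multiplication:
[[1, 4], [0, 1]] × [-5, -9]ᵀ
= [(1)(-5) + (4)(-9), (0)(-5) + (1)(-9)]ᵀ
= [-41, -9]ᵀ
Result: (-41, -9)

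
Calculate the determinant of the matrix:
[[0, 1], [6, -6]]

For a 2×2 matrix [[a, b], [c, d]], det = ad - bc
det = (0)(-6) - (1)(6) = 0 - 6 = -6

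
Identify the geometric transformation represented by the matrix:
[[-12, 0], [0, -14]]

This matrix represents: non-uniform scaling by sx = -12, sy = -14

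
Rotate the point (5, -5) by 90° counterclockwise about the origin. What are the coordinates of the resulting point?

Rotation matrix for 90°: [[cos 90°, -sin 90°], [sin 90°, cos 90°]] = [[0, -1], [1, 0]]
[[0, -1], [1, 0]] × [5, -5]ᵀ = [5, 5]ᵀ
Result: (5, 5)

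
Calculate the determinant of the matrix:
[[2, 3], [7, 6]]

For a 2×2 matrix [[a, b], [c, d]], det = ad - bc
det = (2)(6) - (3)(7) = 12 - 21 = -9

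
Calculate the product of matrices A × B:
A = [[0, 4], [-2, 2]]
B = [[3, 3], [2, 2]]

Matrix multiplication:
C[0][0] = 0×3 + 4×2 = 8
C[0][1] = 0×3 + 4×2 = 8
C[1][0] = -2×3 + 2×2 = -2
C[1][1] = -2×3 + 2×2 = -2
Result: [[8, 8], [-2, -2]]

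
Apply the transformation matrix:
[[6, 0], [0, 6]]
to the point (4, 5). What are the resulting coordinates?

Matrix multiplication:
[[6, 0], [0, 6]] × [4, 5]ᵀ
= [(6)(4) + (0)(5), (0)(4) + (6)(5)]ᵀ
= [24, 30]ᵀ
Result: (24, 30)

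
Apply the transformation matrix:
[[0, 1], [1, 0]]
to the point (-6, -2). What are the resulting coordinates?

Matrix multiplication:
[[0, 1], [1, 0]] × [-6, -2]ᵀ
= [(0)(-6) + (1)(-2), (1)(-6) + (0)(-2)]ᵀ
= [-2, -6]ᵀ
Result: (-2, -6)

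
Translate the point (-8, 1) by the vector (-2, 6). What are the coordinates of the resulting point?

Translation by (-2, 6) (homogeneous matrix [[1, 0, -2], [0, 1, 6], [0, 0, 1]]):
x' = -8 + -2 = -10
y' = 1 + 6 = 7
Result: (-10, 7)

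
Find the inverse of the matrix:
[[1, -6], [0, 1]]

For [[a,b],[c,d]], inverse = (1/det)·[[d,-b],[-c,a]]
det = (1)(1) - (-6)(0) = 1 - 0 = 1
Inverse = [[1, 6], [0, 1]]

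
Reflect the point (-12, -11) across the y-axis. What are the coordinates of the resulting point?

Reflection across y-axis: (-12, -11) → (12, -11)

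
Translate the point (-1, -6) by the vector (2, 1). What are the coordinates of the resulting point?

Translation by (2, 1) (homogeneous matrix [[1, 0, 2], [0, 1, 1], [0, 0, 1]]):
x' = -1 + 2 = 1
y' = -6 + 1 = -5
Result: (1, -5)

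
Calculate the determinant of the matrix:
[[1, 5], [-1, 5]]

For a 2×2 matrix [[a, b], [c, d]], det = ad - bc
det = (1)(5) - (5)(-1) = 5 - -5 = 10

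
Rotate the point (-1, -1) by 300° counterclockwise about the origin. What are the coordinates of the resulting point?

Rotation matrix for 300°: [[cos 300°, -sin 300°], [sin 300°, cos 300°]] ≈ [[0.500000, 0.866025], [-0.866025, 0.500000]]
[[0.500000, 0.866025], [-0.866025, 0.500000]] × [-1, -1]ᵀ ≈ [-1.3660, 0.3660]ᵀ
Result: (-1.3660, 0.3660)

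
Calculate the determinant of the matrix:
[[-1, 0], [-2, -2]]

For a 2×2 matrix [[a, b], [c, d]], det = ad - bc
det = (-1)(-2) - (0)(-2) = 2 - 0 = 2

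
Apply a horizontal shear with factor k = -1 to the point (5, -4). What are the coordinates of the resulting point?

Shear matrix for horizontal shear with factor k = -1:
[[1, -1], [0, 1]]
Result: (5, -4) → (9, -4)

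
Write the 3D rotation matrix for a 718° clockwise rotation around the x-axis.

Rotation matrix for clockwise 718° around x-axis:
A clockwise rotation by 718° is a counterclockwise rotation by -718°.
cos(-718°) = 0.9994, sin(-718°) = 0.0349
Result: [[1, 0, 0], [0, 0.9994, -0.0349], [0, 0.0349, 0.9994]]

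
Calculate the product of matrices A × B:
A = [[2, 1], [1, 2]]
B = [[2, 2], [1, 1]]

Matrix multiplication:
C[0][0] = 2×2 + 1×1 = 5
C[0][1] = 2×2 + 1×1 = 5
C[1][0] = 1×2 + 2×1 = 4
C[1][1] = 1×2 + 2×1 = 4
Result: [[5, 5], [4, 4]]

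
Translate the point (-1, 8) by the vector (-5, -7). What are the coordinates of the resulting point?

Translation by (-5, -7) (homogeneous matrix [[1, 0, -5], [0, 1, -7], [0, 0, 1]]):
x' = -1 + -5 = -6
y' = 8 + -7 = 1
Result: (-6, 1)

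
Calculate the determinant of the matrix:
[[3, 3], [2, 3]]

For a 2×2 matrix [[a, b], [c, d]], det = ad - bc
det = (3)(3) - (3)(2) = 9 - 6 = 3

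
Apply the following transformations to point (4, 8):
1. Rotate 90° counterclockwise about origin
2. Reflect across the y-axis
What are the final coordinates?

Step 1: Rotate 90° → (-8, 4)
Step 2: Reflect across y-axis → (8, 4)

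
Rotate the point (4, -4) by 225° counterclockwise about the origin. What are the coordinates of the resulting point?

Rotation matrix for 225°: [[cos 225°, -sin 225°], [sin 225°, cos 225°]] ≈ [[-0.707107, 0.707107], [-0.707107, -0.707107]]
[[-0.707107, 0.707107], [-0.707107, -0.707107]] × [4, -4]ᵀ ≈ [-5.6569, 0]ᵀ
Result: (-5.6569, 0)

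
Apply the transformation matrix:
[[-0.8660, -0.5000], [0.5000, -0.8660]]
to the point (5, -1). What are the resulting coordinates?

Matrix multiplication:
[[-0.8660, -0.5000], [0.5000, -0.8660]] × [5, -1]ᵀ
= [(-0.8660)(5) + (-0.5000)(-1), (0.5000)(5) + (-0.8660)(-1)]ᵀ
= [-3.8300, 3.3660]ᵀ
Result: (-3.8300, 3.3660)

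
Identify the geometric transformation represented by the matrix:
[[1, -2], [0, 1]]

This matrix represents: horizontal shear with factor -2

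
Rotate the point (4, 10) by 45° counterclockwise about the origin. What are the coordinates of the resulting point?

Rotation matrix for 45°: [[cos 45°, -sin 45°], [sin 45°, cos 45°]] ≈ [[0.707107, -0.707107], [0.707107, 0.707107]]
[[0.707107, -0.707107], [0.707107, 0.707107]] × [4, 10]ᵀ ≈ [-4.2426, 9.8995]ᵀ
Result: (-4.2426, 9.8995)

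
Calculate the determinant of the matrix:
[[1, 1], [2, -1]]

For a 2×2 matrix [[a, b], [c, d]], det = ad - bc
det = (1)(-1) - (1)(2) = -1 - 2 = -3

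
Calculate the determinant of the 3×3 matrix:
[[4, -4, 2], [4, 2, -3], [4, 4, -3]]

Expansion along first row:
det = 4·det([[2,-3],[4,-3]]) - -4·det([[4,-3],[4,-3]]) + 2·det([[4,2],[4,4]])
    = 4·(2·-3 - -3·4) - -4·(4·-3 - -3·4) + 2·(4·4 - 2·4)
    = 4·6 - -4·0 + 2·8
    = 24 + 0 + 16 = 40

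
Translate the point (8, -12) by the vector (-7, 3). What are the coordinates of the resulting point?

Translation by (-7, 3) (homogeneous matrix [[1, 0, -7], [0, 1, 3], [0, 0, 1]]):
x' = 8 + -7 = 1
y' = -12 + 3 = -9
Result: (1, -9)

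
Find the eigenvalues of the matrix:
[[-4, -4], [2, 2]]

Characteristic equation: det(A - λI) = 0
λ² - (trace)λ + (det) = 0
trace = -4 + 2 = -2, det = (-4)(2) - (-4)(2) = 0
λ² - (-2)λ + (0) = 0
λ = (-2 ± √((-2)² - 4·(0))) / 2 = (-2 ± √4) / 2
Solving: λ = -2, 0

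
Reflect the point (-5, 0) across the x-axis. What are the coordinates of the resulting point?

Reflection across x-axis: (-5, 0) → (-5, 0)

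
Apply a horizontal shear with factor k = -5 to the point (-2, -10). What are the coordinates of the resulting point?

Shear matrix for horizontal shear with factor k = -5:
[[1, -5], [0, 1]]
Result: (-2, -10) → (48, -10)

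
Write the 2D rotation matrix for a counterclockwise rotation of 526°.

Rotation matrix formula: [[cos θ, -sin θ], [sin θ, cos θ]]
For θ = 526°:
cos(526°) = -0.9703
sin(526°) = 0.2419
Result: [[-0.9703, -0.2419], [0.2419, -0.9703]]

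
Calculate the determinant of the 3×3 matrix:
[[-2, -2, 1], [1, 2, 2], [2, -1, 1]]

Expansion along first row:
det = -2·det([[2,2],[-1,1]]) - -2·det([[1,2],[2,1]]) + 1·det([[1,2],[2,-1]])
    = -2·(2·1 - 2·-1) - -2·(1·1 - 2·2) + 1·(1·-1 - 2·2)
    = -2·4 - -2·-3 + 1·-5
    = -8 + -6 + -5 = -19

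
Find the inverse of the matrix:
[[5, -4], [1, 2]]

For [[a,b],[c,d]], inverse = (1/det)·[[d,-b],[-c,a]]
det = (5)(2) - (-4)(1) = 10 - -4 = 14
Inverse = (1/14)·[[2, 4], [-1, 5]]
= [[1/7, 2/7], [-1/14, 5/14]]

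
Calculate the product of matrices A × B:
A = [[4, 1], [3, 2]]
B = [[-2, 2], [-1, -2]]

Matrix multiplication:
C[0][0] = 4×-2 + 1×-1 = -9
C[0][1] = 4×2 + 1×-2 = 6
C[1][0] = 3×-2 + 2×-1 = -8
C[1][1] = 3×2 + 2×-2 = 2
Result: [[-9, 6], [-8, 2]]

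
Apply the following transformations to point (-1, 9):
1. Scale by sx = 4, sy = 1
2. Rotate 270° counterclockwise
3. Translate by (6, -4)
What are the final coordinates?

Step 1: Scale → (-4, 9)
Step 2: Rotate 270° → (9, 4)
Step 3: Translate → (15, 0)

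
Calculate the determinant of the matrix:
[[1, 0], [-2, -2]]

For a 2×2 matrix [[a, b], [c, d]], det = ad - bc
det = (1)(-2) - (0)(-2) = -2 - 0 = -2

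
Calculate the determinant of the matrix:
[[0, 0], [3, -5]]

For a 2×2 matrix [[a, b], [c, d]], det = ad - bc
det = (0)(-5) - (0)(3) = 0 - 0 = 0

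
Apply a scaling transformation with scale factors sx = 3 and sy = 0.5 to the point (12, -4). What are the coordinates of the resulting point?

Scaling matrix:
[[3, 0], [0, 0.50]]
Result: (12 × 3, -4 × 0.5) = (36, -2)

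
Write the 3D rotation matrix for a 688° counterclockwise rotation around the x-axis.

Rotation matrix for counterclockwise 688° around x-axis:
cos(688°) = 0.8480, sin(688°) = -0.5299
Result: [[1, 0, 0], [0, 0.8480, 0.5299], [0, -0.5299, 0.8480]]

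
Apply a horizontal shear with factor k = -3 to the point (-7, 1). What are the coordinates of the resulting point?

Shear matrix for horizontal shear with factor k = -3:
[[1, -3], [0, 1]]
Result: (-7, 1) → (-10, 1)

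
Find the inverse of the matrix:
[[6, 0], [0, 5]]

For [[a,b],[c,d]], inverse = (1/det)·[[d,-b],[-c,a]]
det = (6)(5) - (0)(0) = 30 - 0 = 30
Inverse = (1/30)·[[5, 0], [0, 6]]
= [[1/6, 0], [0, 1/5]]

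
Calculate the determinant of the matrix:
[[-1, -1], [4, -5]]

For a 2×2 matrix [[a, b], [c, d]], det = ad - bc
det = (-1)(-5) - (-1)(4) = 5 - -4 = 9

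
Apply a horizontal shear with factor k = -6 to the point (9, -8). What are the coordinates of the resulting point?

Shear matrix for horizontal shear with factor k = -6:
[[1, -6], [0, 1]]
Result: (9, -8) → (57, -8)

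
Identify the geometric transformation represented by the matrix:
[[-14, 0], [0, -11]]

This matrix represents: non-uniform scaling by sx = -14, sy = -11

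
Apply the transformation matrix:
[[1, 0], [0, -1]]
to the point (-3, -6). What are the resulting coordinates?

Matrix multiplication:
[[1, 0], [0, -1]] × [-3, -6]ᵀ
= [(1)(-3) + (0)(-6), (0)(-3) + (-1)(-6)]ᵀ
= [-3, 6]ᵀ
Result: (-3, 6)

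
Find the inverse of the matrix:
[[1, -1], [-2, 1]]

For [[a,b],[c,d]], inverse = (1/det)·[[d,-b],[-c,a]]
det = (1)(1) - (-1)(-2) = 1 - 2 = -1
Inverse = (1/-1)·[[1, 1], [2, 1]]
= [[-1, -1], [-2, -1]]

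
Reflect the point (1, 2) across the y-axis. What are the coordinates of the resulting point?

Reflection across y-axis: (1, 2) → (-1, 2)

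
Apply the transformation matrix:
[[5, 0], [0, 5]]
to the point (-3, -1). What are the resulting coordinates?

Matrix multiplication:
[[5, 0], [0, 5]] × [-3, -1]ᵀ
= [(5)(-3) + (0)(-1), (0)(-3) + (5)(-1)]ᵀ
= [-15, -5]ᵀ
Result: (-15, -5)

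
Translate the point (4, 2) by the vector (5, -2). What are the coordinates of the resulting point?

Translation by (5, -2) (homogeneous matrix [[1, 0, 5], [0, 1, -2], [0, 0, 1]]):
x' = 4 + 5 = 9
y' = 2 + -2 = 0
Result: (9, 0)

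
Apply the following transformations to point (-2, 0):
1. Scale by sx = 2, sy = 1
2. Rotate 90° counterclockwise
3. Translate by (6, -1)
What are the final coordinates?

Step 1: Scale → (-4, 0)
Step 2: Rotate 90° → (0, -4)
Step 3: Translate → (6, -5)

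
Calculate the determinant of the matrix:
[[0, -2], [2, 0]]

For a 2×2 matrix [[a, b], [c, d]], det = ad - bc
det = (0)(0) - (-2)(2) = 0 - -4 = 4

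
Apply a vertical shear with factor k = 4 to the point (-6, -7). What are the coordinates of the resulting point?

Shear matrix for vertical shear with factor k = 4:
[[1, 0], [4, 1]]
Result: (-6, -7) → (-6, -31)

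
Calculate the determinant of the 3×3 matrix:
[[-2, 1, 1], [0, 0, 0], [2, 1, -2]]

Expansion along first row:
det = -2·det([[0,0],[1,-2]]) - 1·det([[0,0],[2,-2]]) + 1·det([[0,0],[2,1]])
    = -2·(0·-2 - 0·1) - 1·(0·-2 - 0·2) + 1·(0·1 - 0·2)
    = -2·0 - 1·0 + 1·0
    = 0 + 0 + 0 = 0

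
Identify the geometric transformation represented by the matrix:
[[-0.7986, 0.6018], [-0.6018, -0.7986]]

This matrix represents: rotation by 217° counterclockwise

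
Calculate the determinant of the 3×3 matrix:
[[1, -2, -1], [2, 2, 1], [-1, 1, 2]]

Expansion along first row:
det = 1·det([[2,1],[1,2]]) - -2·det([[2,1],[-1,2]]) + -1·det([[2,2],[-1,1]])
    = 1·(2·2 - 1·1) - -2·(2·2 - 1·-1) + -1·(2·1 - 2·-1)
    = 1·3 - -2·5 + -1·4
    = 3 + 10 + -4 = 9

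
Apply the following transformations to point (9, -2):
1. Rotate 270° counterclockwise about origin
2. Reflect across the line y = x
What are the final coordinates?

Step 1: Rotate 270° → (-2, -9)
Step 2: Reflect across line y = x → (-9, -2)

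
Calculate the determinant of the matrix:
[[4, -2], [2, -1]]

For a 2×2 matrix [[a, b], [c, d]], det = ad - bc
det = (4)(-1) - (-2)(2) = -4 - -4 = 0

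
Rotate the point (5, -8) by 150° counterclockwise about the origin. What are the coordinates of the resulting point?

Rotation matrix for 150°: [[cos 150°, -sin 150°], [sin 150°, cos 150°]] ≈ [[-0.866025, -0.500000], [0.500000, -0.866025]]
[[-0.866025, -0.500000], [0.500000, -0.866025]] × [5, -8]ᵀ ≈ [-0.3301, 9.4282]ᵀ
Result: (-0.3301, 9.4282)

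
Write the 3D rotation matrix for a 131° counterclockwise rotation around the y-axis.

Rotation matrix for counterclockwise 131° around y-axis:
cos(131°) = -0.6561, sin(131°) = 0.7547
Result: [[-0.6561, 0, 0.7547], [0, 1, 0], [-0.7547, 0, -0.6561]]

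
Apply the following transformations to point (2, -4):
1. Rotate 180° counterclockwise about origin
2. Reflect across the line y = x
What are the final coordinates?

Step 1: Rotate 180° → (-2, 4)
Step 2: Reflect across line y = x → (4, -2)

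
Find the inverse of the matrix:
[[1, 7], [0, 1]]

For [[a,b],[c,d]], inverse = (1/det)·[[d,-b],[-c,a]]
det = (1)(1) - (7)(0) = 1 - 0 = 1
Inverse = [[1, -7], [0, 1]]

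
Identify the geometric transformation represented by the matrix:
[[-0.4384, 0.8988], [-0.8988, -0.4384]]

This matrix represents: rotation by 244° counterclockwise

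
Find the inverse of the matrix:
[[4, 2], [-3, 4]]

For [[a,b],[c,d]], inverse = (1/det)·[[d,-b],[-c,a]]
det = (4)(4) - (2)(-3) = 16 - -6 = 22
Inverse = (1/22)·[[4, -2], [3, 4]]
= [[2/11, -1/11], [3/22, 2/11]]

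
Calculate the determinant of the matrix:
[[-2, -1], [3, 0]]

For a 2×2 matrix [[a, b], [c, d]], det = ad - bc
det = (-2)(0) - (-1)(3) = 0 - -3 = 3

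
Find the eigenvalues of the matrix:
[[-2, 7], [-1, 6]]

Characteristic equation: det(A - λI) = 0
λ² - (trace)λ + (det) = 0
trace = -2 + 6 = 4, det = (-2)(6) - (7)(-1) = -5
λ² - (4)λ + (-5) = 0
λ = (4 ± √((4)² - 4·(-5))) / 2 = (4 ± √36) / 2
Solving: λ = -1, 5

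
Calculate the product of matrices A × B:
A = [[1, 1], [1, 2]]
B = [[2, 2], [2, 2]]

Matrix multiplication:
C[0][0] = 1×2 + 1×2 = 4
C[0][1] = 1×2 + 1×2 = 4
C[1][0] = 1×2 + 2×2 = 6
C[1][1] = 1×2 + 2×2 = 6
Result: [[4, 4], [6, 6]]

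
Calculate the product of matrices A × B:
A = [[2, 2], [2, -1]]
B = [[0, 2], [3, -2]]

Matrix multiplication:
C[0][0] = 2×0 + 2×3 = 6
C[0][1] = 2×2 + 2×-2 = 0
C[1][0] = 2×0 + -1×3 = -3
C[1][1] = 2×2 + -1×-2 = 6
Result: [[6, 0], [-3, 6]]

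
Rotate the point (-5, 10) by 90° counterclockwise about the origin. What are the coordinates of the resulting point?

Rotation matrix for 90°: [[cos 90°, -sin 90°], [sin 90°, cos 90°]] = [[0, -1], [1, 0]]
[[0, -1], [1, 0]] × [-5, 10]ᵀ = [-10, -5]ᵀ
Result: (-10, -5)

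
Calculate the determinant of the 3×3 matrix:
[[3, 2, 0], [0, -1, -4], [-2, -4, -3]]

Expansion along first row:
det = 3·det([[-1,-4],[-4,-3]]) - 2·det([[0,-4],[-2,-3]]) + 0·det([[0,-1],[-2,-4]])
    = 3·(-1·-3 - -4·-4) - 2·(0·-3 - -4·-2) + 0·(0·-4 - -1·-2)
    = 3·-13 - 2·-8 + 0·-2
    = -39 + 16 + 0 = -23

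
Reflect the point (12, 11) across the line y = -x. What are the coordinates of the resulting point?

Reflection across line y = -x: (12, 11) → (-11, -12)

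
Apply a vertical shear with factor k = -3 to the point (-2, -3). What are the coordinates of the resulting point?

Shear matrix for vertical shear with factor k = -3:
[[1, 0], [-3, 1]]
Result: (-2, -3) → (-2, 3)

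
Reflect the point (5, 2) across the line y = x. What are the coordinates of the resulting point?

Reflection across line y = x: (5, 2) → (2, 5)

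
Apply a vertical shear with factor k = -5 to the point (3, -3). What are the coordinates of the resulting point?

Shear matrix for vertical shear with factor k = -5:
[[1, 0], [-5, 1]]
Result: (3, -3) → (3, -18)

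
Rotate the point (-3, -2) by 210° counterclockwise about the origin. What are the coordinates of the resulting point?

Rotation matrix for 210°: [[cos 210°, -sin 210°], [sin 210°, cos 210°]] ≈ [[-0.866025, 0.500000], [-0.500000, -0.866025]]
[[-0.866025, 0.500000], [-0.500000, -0.866025]] × [-3, -2]ᵀ ≈ [1.5981, 3.2321]ᵀ
Result: (1.5981, 3.2321)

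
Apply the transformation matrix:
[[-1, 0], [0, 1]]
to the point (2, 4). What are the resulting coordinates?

Matrix multiplication:
[[-1, 0], [0, 1]] × [2, 4]ᵀ
= [(-1)(2) + (0)(4), (0)(2) + (1)(4)]ᵀ
= [-2, 4]ᵀ
Result: (-2, 4)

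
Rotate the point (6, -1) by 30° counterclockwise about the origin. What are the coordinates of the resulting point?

Rotation matrix for 30°: [[cos 30°, -sin 30°], [sin 30°, cos 30°]] ≈ [[0.866025, -0.500000], [0.500000, 0.866025]]
[[0.866025, -0.500000], [0.500000, 0.866025]] × [6, -1]ᵀ ≈ [5.6962, 2.1340]ᵀ
Result: (5.6962, 2.1340)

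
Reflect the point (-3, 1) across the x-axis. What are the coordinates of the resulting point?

Reflection across x-axis: (-3, 1) → (-3, -1)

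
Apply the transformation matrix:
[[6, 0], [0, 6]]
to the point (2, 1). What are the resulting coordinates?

Matrix multiplication:
[[6, 0], [0, 6]] × [2, 1]ᵀ
= [(6)(2) + (0)(1), (0)(2) + (6)(1)]ᵀ
= [12, 6]ᵀ
Result: (12, 6)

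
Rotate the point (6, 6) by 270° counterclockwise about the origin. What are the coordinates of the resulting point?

Rotation matrix for 270°: [[cos 270°, -sin 270°], [sin 270°, cos 270°]] = [[0, 1], [-1, 0]]
[[0, 1], [-1, 0]] × [6, 6]ᵀ = [6, -6]ᵀ
Result: (6, -6)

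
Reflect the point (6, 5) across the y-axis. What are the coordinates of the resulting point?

Reflection across y-axis: (6, 5) → (-6, 5)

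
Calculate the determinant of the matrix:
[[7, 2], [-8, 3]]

For a 2×2 matrix [[a, b], [c, d]], det = ad - bc
det = (7)(3) - (2)(-8) = 21 - -16 = 37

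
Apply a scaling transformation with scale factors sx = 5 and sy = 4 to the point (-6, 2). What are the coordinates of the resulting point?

Scaling matrix:
[[5, 0], [0, 4]]
Result: (-6 × 5, 2 × 4) = (-30, 8)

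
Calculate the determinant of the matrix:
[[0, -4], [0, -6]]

For a 2×2 matrix [[a, b], [c, d]], det = ad - bc
det = (0)(-6) - (-4)(0) = 0 - 0 = 0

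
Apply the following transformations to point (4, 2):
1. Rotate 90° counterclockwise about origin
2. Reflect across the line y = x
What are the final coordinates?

Step 1: Rotate 90° → (-2, 4)
Step 2: Reflect across line y = x → (4, -2)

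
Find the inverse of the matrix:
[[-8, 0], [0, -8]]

For [[a,b],[c,d]], inverse = (1/det)·[[d,-b],[-c,a]]
det = (-8)(-8) - (0)(0) = 64 - 0 = 64
Inverse = (1/64)·[[-8, 0], [0, -8]]
= [[-1/8, 0], [0, -1/8]]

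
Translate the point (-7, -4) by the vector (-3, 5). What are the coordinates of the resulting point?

Translation by (-3, 5) (homogeneous matrix [[1, 0, -3], [0, 1, 5], [0, 0, 1]]):
x' = -7 + -3 = -10
y' = -4 + 5 = 1
Result: (-10, 1)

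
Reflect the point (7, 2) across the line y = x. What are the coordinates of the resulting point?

Reflection across line y = x: (7, 2) → (2, 7)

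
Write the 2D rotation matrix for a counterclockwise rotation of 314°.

Rotation matrix formula: [[cos θ, -sin θ], [sin θ, cos θ]]
For θ = 314°:
cos(314°) = 0.6947
sin(314°) = -0.7193
Result: [[0.6947, 0.7193], [-0.7193, 0.6947]]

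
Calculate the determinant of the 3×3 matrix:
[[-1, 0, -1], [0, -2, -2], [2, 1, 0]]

Expansion along first row:
det = -1·det([[-2,-2],[1,0]]) - 0·det([[0,-2],[2,0]]) + -1·det([[0,-2],[2,1]])
    = -1·(-2·0 - -2·1) - 0·(0·0 - -2·2) + -1·(0·1 - -2·2)
    = -1·2 - 0·4 + -1·4
    = -2 + 0 + -4 = -6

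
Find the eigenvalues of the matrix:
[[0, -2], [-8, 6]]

Characteristic equation: det(A - λI) = 0
λ² - (trace)λ + (det) = 0
trace = 0 + 6 = 6, det = (0)(6) - (-2)(-8) = -16
λ² - (6)λ + (-16) = 0
λ = (6 ± √((6)² - 4·(-16))) / 2 = (6 ± √100) / 2
Solving: λ = -2, 8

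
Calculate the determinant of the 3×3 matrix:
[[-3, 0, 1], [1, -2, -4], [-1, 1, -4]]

Expansion along first row:
det = -3·det([[-2,-4],[1,-4]]) - 0·det([[1,-4],[-1,-4]]) + 1·det([[1,-2],[-1,1]])
    = -3·(-2·-4 - -4·1) - 0·(1·-4 - -4·-1) + 1·(1·1 - -2·-1)
    = -3·12 - 0·-8 + 1·-1
    = -36 + 0 + -1 = -37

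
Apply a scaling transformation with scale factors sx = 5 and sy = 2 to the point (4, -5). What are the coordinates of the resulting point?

Scaling matrix:
[[5, 0], [0, 2]]
Result: (4 × 5, -5 × 2) = (20, -10)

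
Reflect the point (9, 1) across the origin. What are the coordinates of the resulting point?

Reflection across origin: (9, 1) → (-9, -1)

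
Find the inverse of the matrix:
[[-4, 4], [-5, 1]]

For [[a,b],[c,d]], inverse = (1/det)·[[d,-b],[-c,a]]
det = (-4)(1) - (4)(-5) = -4 - -20 = 16
Inverse = (1/16)·[[1, -4], [5, -4]]
= [[1/16, -1/4], [5/16, -1/4]]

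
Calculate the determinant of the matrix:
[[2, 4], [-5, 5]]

For a 2×2 matrix [[a, b], [c, d]], det = ad - bc
det = (2)(5) - (4)(-5) = 10 - -20 = 30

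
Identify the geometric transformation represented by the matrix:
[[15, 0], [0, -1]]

This matrix represents: non-uniform scaling by sx = 15, sy = -1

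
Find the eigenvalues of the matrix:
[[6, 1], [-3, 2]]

Characteristic equation: det(A - λI) = 0
λ² - (trace)λ + (det) = 0
trace = 6 + 2 = 8, det = (6)(2) - (1)(-3) = 15
λ² - (8)λ + (15) = 0
λ = (8 ± √((8)² - 4·(15))) / 2 = (8 ± √4) / 2
Solving: λ = 3, 5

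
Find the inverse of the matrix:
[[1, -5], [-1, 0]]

For [[a,b],[c,d]], inverse = (1/det)·[[d,-b],[-c,a]]
det = (1)(0) - (-5)(-1) = 0 - 5 = -5
Inverse = (1/-5)·[[0, 5], [1, 1]]
= [[0, -1], [-1/5, -1/5]]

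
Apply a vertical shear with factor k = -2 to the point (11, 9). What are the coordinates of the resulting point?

Shear matrix for vertical shear with factor k = -2:
[[1, 0], [-2, 1]]
Result: (11, 9) → (11, -13)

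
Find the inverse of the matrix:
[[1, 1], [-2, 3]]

For [[a,b],[c,d]], inverse = (1/det)·[[d,-b],[-c,a]]
det = (1)(3) - (1)(-2) = 3 - -2 = 5
Inverse = (1/5)·[[3, -1], [2, 1]]
= [[3/5, -1/5], [2/5, 1/5]]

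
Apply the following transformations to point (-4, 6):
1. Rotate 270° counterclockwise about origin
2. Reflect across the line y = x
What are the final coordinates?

Step 1: Rotate 270° → (6, 4)
Step 2: Reflect across line y = x → (4, 6)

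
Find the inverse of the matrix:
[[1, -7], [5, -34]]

For [[a,b],[c,d]], inverse = (1/det)·[[d,-b],[-c,a]]
det = (1)(-34) - (-7)(5) = -34 - -35 = 1
Inverse = [[-34, 7], [-5, 1]]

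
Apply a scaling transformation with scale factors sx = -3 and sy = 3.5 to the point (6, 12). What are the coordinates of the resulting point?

Scaling matrix:
[[-3, 0], [0, 3.50]]
Result: (6 × -3, 12 × 3.5) = (-18, 42)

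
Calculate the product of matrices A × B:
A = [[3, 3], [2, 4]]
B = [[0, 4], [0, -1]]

Matrix multiplication:
C[0][0] = 3×0 + 3×0 = 0
C[0][1] = 3×4 + 3×-1 = 9
C[1][0] = 2×0 + 4×0 = 0
C[1][1] = 2×4 + 4×-1 = 4
Result: [[0, 9], [0, 4]]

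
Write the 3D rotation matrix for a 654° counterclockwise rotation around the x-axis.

Rotation matrix for counterclockwise 654° around x-axis:
cos(654°) = 0.4067, sin(654°) = -0.9135
Result: [[1, 0, 0], [0, 0.4067, 0.9135], [0, -0.9135, 0.4067]]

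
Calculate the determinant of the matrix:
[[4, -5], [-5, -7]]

For a 2×2 matrix [[a, b], [c, d]], det = ad - bc
det = (4)(-7) - (-5)(-5) = -28 - 25 = -53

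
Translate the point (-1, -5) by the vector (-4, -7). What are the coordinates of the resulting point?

Translation by (-4, -7) (homogeneous matrix [[1, 0, -4], [0, 1, -7], [0, 0, 1]]):
x' = -1 + -4 = -5
y' = -5 + -7 = -12
Result: (-5, -12)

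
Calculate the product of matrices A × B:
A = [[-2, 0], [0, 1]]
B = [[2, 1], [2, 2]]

Matrix multiplication:
C[0][0] = -2×2 + 0×2 = -4
C[0][1] = -2×1 + 0×2 = -2
C[1][0] = 0×2 + 1×2 = 2
C[1][1] = 0×1 + 1×2 = 2
Result: [[-4, -2], [2, 2]]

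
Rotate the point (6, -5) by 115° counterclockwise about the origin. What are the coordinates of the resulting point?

Rotation matrix for 115°: [[cos 115°, -sin 115°], [sin 115°, cos 115°]] ≈ [[-0.422618, -0.906308], [0.906308, -0.422618]]
[[-0.422618, -0.906308], [0.906308, -0.422618]] × [6, -5]ᵀ ≈ [1.9958, 7.5509]ᵀ
Result: (1.9958, 7.5509)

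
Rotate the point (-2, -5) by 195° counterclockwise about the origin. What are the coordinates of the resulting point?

Rotation matrix for 195°: [[cos 195°, -sin 195°], [sin 195°, cos 195°]] ≈ [[-0.965926, 0.258819], [-0.258819, -0.965926]]
[[-0.965926, 0.258819], [-0.258819, -0.965926]] × [-2, -5]ᵀ ≈ [0.6378, 5.3473]ᵀ
Result: (0.6378, 5.3473)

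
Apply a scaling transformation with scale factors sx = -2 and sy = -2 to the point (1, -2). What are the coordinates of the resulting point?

Scaling matrix:
[[-2, 0], [0, -2]]
Result: (1 × -2, -2 × -2) = (-2, 4)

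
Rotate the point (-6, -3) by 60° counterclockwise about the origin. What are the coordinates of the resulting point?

Rotation matrix for 60°: [[cos 60°, -sin 60°], [sin 60°, cos 60°]] ≈ [[0.500000, -0.866025], [0.866025, 0.500000]]
[[0.500000, -0.866025], [0.866025, 0.500000]] × [-6, -3]ᵀ ≈ [-0.4019, -6.6962]ᵀ
Result: (-0.4019, -6.6962)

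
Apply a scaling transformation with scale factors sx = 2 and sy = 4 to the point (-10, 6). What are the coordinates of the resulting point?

Scaling matrix:
[[2, 0], [0, 4]]
Result: (-10 × 2, 6 × 4) = (-20, 24)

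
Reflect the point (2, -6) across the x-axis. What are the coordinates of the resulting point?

Reflection across x-axis: (2, -6) → (2, 6)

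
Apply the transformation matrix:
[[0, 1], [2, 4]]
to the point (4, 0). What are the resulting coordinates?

Matrix multiplication:
[[0, 1], [2, 4]] × [4, 0]ᵀ
= [(0)(4) + (1)(0), (2)(4) + (4)(0)]ᵀ
= [0, 8]ᵀ
Result: (0, 8)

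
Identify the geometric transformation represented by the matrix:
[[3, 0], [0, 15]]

This matrix represents: non-uniform scaling by sx = 3, sy = 15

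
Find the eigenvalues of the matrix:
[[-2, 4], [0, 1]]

Characteristic equation: det(A - λI) = 0
λ² - (trace)λ + (det) = 0
trace = -2 + 1 = -1, det = (-2)(1) - (4)(0) = -2
λ² - (-1)λ + (-2) = 0
λ = (-1 ± √((-1)² - 4·(-2))) / 2 = (-1 ± √9) / 2
Solving: λ = -2, 1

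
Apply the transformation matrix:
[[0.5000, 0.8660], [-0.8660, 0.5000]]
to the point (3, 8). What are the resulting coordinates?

Matrix multiplication:
[[0.5000, 0.8660], [-0.8660, 0.5000]] × [3, 8]ᵀ
= [(0.5000)(3) + (0.8660)(8), (-0.8660)(3) + (0.5000)(8)]ᵀ
= [8.4280, 1.4020]ᵀ
Result: (8.4280, 1.4020)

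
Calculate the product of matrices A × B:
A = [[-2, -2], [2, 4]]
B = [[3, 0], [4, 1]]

Matrix multiplication:
C[0][0] = -2×3 + -2×4 = -14
C[0][1] = -2×0 + -2×1 = -2
C[1][0] = 2×3 + 4×4 = 22
C[1][1] = 2×0 + 4×1 = 4
Result: [[-14, -2], [22, 4]]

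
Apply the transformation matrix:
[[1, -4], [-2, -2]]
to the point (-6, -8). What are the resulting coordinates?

Matrix multiplication:
[[1, -4], [-2, -2]] × [-6, -8]ᵀ
= [(1)(-6) + (-4)(-8), (-2)(-6) + (-2)(-8)]ᵀ
= [26, 28]ᵀ
Result: (26, 28)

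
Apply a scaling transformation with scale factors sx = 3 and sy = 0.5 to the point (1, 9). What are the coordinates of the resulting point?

Scaling matrix:
[[3, 0], [0, 0.50]]
Result: (1 × 3, 9 × 0.5) = (3, 4.5)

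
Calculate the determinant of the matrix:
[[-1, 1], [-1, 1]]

For a 2×2 matrix [[a, b], [c, d]], det = ad - bc
det = (-1)(1) - (1)(-1) = -1 - -1 = 0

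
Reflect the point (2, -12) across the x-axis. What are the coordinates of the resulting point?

Reflection across x-axis: (2, -12) → (2, 12)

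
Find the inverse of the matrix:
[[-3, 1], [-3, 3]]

For [[a,b],[c,d]], inverse = (1/det)·[[d,-b],[-c,a]]
det = (-3)(3) - (1)(-3) = -9 - -3 = -6
Inverse = (1/-6)·[[3, -1], [3, -3]]
= [[-1/2, 1/6], [-1/2, 1/2]]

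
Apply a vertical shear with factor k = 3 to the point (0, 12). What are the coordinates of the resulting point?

Shear matrix for vertical shear with factor k = 3:
[[1, 0], [3, 1]]
Result: (0, 12) → (0, 12)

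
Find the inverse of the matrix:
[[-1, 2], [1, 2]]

For [[a,b],[c,d]], inverse = (1/det)·[[d,-b],[-c,a]]
det = (-1)(2) - (2)(1) = -2 - 2 = -4
Inverse = (1/-4)·[[2, -2], [-1, -1]]
= [[-1/2, 1/2], [1/4, 1/4]]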